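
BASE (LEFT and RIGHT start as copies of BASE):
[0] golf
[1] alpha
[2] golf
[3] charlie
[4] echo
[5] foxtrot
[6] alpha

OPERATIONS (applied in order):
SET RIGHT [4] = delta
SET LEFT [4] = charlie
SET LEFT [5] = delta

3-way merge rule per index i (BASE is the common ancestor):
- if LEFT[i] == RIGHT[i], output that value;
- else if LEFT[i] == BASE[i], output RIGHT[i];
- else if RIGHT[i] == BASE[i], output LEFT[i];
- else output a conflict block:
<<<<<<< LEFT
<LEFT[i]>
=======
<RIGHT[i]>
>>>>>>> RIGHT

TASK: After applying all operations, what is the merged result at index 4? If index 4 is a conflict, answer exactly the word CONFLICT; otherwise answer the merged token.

Answer: CONFLICT

Derivation:
Final LEFT:  [golf, alpha, golf, charlie, charlie, delta, alpha]
Final RIGHT: [golf, alpha, golf, charlie, delta, foxtrot, alpha]
i=0: L=golf R=golf -> agree -> golf
i=1: L=alpha R=alpha -> agree -> alpha
i=2: L=golf R=golf -> agree -> golf
i=3: L=charlie R=charlie -> agree -> charlie
i=4: BASE=echo L=charlie R=delta all differ -> CONFLICT
i=5: L=delta, R=foxtrot=BASE -> take LEFT -> delta
i=6: L=alpha R=alpha -> agree -> alpha
Index 4 -> CONFLICT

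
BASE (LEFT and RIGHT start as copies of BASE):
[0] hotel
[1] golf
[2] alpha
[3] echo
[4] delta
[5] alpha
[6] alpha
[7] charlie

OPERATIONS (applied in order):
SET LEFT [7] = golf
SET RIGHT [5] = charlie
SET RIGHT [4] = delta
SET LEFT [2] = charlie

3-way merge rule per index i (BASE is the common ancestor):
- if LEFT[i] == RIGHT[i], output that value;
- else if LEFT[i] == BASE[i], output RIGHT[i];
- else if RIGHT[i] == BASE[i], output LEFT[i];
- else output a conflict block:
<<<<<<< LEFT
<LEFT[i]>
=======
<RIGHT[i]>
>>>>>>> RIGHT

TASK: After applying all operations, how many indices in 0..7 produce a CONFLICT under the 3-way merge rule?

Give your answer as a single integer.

Answer: 0

Derivation:
Final LEFT:  [hotel, golf, charlie, echo, delta, alpha, alpha, golf]
Final RIGHT: [hotel, golf, alpha, echo, delta, charlie, alpha, charlie]
i=0: L=hotel R=hotel -> agree -> hotel
i=1: L=golf R=golf -> agree -> golf
i=2: L=charlie, R=alpha=BASE -> take LEFT -> charlie
i=3: L=echo R=echo -> agree -> echo
i=4: L=delta R=delta -> agree -> delta
i=5: L=alpha=BASE, R=charlie -> take RIGHT -> charlie
i=6: L=alpha R=alpha -> agree -> alpha
i=7: L=golf, R=charlie=BASE -> take LEFT -> golf
Conflict count: 0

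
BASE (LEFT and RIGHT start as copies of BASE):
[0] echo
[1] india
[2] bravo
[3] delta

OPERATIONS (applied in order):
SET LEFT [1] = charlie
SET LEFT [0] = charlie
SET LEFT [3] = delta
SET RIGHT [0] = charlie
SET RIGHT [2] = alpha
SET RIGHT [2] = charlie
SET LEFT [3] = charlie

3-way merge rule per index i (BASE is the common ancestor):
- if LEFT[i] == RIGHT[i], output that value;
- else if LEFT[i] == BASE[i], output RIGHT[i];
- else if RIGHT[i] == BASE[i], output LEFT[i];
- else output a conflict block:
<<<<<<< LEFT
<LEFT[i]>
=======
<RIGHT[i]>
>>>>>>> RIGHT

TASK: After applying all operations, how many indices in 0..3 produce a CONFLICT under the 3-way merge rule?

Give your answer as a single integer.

Final LEFT:  [charlie, charlie, bravo, charlie]
Final RIGHT: [charlie, india, charlie, delta]
i=0: L=charlie R=charlie -> agree -> charlie
i=1: L=charlie, R=india=BASE -> take LEFT -> charlie
i=2: L=bravo=BASE, R=charlie -> take RIGHT -> charlie
i=3: L=charlie, R=delta=BASE -> take LEFT -> charlie
Conflict count: 0

Answer: 0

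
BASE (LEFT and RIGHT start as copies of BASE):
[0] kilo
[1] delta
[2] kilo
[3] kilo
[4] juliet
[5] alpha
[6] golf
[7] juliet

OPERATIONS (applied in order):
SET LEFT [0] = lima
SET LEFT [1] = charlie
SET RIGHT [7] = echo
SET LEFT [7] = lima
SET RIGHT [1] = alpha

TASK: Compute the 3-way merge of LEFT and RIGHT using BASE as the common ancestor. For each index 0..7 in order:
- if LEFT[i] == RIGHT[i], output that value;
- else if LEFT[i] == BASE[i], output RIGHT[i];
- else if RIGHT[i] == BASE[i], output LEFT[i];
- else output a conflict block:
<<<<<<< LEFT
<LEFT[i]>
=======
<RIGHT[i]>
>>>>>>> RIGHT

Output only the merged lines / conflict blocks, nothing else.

Answer: lima
<<<<<<< LEFT
charlie
=======
alpha
>>>>>>> RIGHT
kilo
kilo
juliet
alpha
golf
<<<<<<< LEFT
lima
=======
echo
>>>>>>> RIGHT

Derivation:
Final LEFT:  [lima, charlie, kilo, kilo, juliet, alpha, golf, lima]
Final RIGHT: [kilo, alpha, kilo, kilo, juliet, alpha, golf, echo]
i=0: L=lima, R=kilo=BASE -> take LEFT -> lima
i=1: BASE=delta L=charlie R=alpha all differ -> CONFLICT
i=2: L=kilo R=kilo -> agree -> kilo
i=3: L=kilo R=kilo -> agree -> kilo
i=4: L=juliet R=juliet -> agree -> juliet
i=5: L=alpha R=alpha -> agree -> alpha
i=6: L=golf R=golf -> agree -> golf
i=7: BASE=juliet L=lima R=echo all differ -> CONFLICT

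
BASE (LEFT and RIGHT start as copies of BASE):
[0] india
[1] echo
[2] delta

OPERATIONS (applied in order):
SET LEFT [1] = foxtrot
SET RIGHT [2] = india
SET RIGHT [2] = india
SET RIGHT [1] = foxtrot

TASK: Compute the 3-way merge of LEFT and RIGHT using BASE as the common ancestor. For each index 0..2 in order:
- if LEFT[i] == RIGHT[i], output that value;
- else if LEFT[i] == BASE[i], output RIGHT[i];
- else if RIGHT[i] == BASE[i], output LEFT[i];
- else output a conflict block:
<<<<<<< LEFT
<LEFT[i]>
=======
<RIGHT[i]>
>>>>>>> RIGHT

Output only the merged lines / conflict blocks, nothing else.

Answer: india
foxtrot
india

Derivation:
Final LEFT:  [india, foxtrot, delta]
Final RIGHT: [india, foxtrot, india]
i=0: L=india R=india -> agree -> india
i=1: L=foxtrot R=foxtrot -> agree -> foxtrot
i=2: L=delta=BASE, R=india -> take RIGHT -> india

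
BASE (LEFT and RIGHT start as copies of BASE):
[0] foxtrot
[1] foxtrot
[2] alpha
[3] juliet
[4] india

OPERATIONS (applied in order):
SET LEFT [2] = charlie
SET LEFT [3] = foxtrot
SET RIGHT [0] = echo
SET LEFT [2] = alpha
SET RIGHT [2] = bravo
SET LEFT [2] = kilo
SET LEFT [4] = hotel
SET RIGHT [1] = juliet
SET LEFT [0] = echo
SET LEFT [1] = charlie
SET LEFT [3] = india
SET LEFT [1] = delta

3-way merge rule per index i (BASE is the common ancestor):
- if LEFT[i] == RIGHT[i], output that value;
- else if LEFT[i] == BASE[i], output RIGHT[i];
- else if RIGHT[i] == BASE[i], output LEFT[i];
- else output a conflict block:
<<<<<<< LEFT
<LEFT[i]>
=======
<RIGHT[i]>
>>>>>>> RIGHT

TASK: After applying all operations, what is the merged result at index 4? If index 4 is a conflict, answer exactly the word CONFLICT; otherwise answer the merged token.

Answer: hotel

Derivation:
Final LEFT:  [echo, delta, kilo, india, hotel]
Final RIGHT: [echo, juliet, bravo, juliet, india]
i=0: L=echo R=echo -> agree -> echo
i=1: BASE=foxtrot L=delta R=juliet all differ -> CONFLICT
i=2: BASE=alpha L=kilo R=bravo all differ -> CONFLICT
i=3: L=india, R=juliet=BASE -> take LEFT -> india
i=4: L=hotel, R=india=BASE -> take LEFT -> hotel
Index 4 -> hotel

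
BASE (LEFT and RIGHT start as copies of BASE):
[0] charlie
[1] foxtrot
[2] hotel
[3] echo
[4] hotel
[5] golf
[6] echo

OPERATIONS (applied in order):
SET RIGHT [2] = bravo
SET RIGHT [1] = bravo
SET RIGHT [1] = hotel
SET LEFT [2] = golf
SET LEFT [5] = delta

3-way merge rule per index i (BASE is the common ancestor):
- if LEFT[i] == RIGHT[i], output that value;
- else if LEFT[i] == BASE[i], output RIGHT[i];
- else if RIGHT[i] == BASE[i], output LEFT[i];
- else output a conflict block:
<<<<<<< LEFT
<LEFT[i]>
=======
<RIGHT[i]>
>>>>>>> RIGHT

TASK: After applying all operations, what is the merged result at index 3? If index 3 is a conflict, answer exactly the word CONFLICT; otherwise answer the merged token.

Final LEFT:  [charlie, foxtrot, golf, echo, hotel, delta, echo]
Final RIGHT: [charlie, hotel, bravo, echo, hotel, golf, echo]
i=0: L=charlie R=charlie -> agree -> charlie
i=1: L=foxtrot=BASE, R=hotel -> take RIGHT -> hotel
i=2: BASE=hotel L=golf R=bravo all differ -> CONFLICT
i=3: L=echo R=echo -> agree -> echo
i=4: L=hotel R=hotel -> agree -> hotel
i=5: L=delta, R=golf=BASE -> take LEFT -> delta
i=6: L=echo R=echo -> agree -> echo
Index 3 -> echo

Answer: echo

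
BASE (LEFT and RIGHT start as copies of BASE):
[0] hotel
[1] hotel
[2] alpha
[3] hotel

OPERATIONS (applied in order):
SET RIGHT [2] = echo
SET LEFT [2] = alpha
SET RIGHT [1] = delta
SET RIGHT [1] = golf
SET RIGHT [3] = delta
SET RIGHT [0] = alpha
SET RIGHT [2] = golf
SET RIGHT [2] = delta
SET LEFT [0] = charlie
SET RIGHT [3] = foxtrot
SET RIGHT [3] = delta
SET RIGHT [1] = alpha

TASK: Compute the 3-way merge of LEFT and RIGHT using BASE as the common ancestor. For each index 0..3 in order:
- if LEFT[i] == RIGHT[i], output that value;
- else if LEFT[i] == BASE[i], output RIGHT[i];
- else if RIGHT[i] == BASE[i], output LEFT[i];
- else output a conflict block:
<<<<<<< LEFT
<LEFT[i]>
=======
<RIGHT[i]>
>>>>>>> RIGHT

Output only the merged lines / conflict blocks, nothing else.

Final LEFT:  [charlie, hotel, alpha, hotel]
Final RIGHT: [alpha, alpha, delta, delta]
i=0: BASE=hotel L=charlie R=alpha all differ -> CONFLICT
i=1: L=hotel=BASE, R=alpha -> take RIGHT -> alpha
i=2: L=alpha=BASE, R=delta -> take RIGHT -> delta
i=3: L=hotel=BASE, R=delta -> take RIGHT -> delta

Answer: <<<<<<< LEFT
charlie
=======
alpha
>>>>>>> RIGHT
alpha
delta
delta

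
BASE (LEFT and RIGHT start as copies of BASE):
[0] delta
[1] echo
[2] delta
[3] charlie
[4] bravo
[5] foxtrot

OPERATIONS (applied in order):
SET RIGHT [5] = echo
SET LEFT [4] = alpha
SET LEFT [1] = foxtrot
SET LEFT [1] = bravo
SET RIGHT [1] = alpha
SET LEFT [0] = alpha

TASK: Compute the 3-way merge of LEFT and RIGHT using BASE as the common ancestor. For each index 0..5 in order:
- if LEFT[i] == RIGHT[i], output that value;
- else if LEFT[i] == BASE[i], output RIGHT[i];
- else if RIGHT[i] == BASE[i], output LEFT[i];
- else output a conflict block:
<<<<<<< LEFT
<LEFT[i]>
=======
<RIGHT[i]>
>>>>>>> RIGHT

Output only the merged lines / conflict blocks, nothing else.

Final LEFT:  [alpha, bravo, delta, charlie, alpha, foxtrot]
Final RIGHT: [delta, alpha, delta, charlie, bravo, echo]
i=0: L=alpha, R=delta=BASE -> take LEFT -> alpha
i=1: BASE=echo L=bravo R=alpha all differ -> CONFLICT
i=2: L=delta R=delta -> agree -> delta
i=3: L=charlie R=charlie -> agree -> charlie
i=4: L=alpha, R=bravo=BASE -> take LEFT -> alpha
i=5: L=foxtrot=BASE, R=echo -> take RIGHT -> echo

Answer: alpha
<<<<<<< LEFT
bravo
=======
alpha
>>>>>>> RIGHT
delta
charlie
alpha
echo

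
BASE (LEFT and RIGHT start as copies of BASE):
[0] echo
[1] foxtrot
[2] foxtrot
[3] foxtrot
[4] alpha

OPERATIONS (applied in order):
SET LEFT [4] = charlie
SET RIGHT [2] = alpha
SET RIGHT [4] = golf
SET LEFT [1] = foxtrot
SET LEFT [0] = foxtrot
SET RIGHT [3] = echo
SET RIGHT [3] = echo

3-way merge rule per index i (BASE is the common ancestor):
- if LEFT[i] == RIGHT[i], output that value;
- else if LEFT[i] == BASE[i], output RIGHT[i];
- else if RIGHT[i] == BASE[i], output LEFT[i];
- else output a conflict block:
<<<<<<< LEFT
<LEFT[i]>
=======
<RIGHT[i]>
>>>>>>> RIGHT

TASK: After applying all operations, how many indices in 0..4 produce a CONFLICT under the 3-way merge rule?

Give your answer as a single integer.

Answer: 1

Derivation:
Final LEFT:  [foxtrot, foxtrot, foxtrot, foxtrot, charlie]
Final RIGHT: [echo, foxtrot, alpha, echo, golf]
i=0: L=foxtrot, R=echo=BASE -> take LEFT -> foxtrot
i=1: L=foxtrot R=foxtrot -> agree -> foxtrot
i=2: L=foxtrot=BASE, R=alpha -> take RIGHT -> alpha
i=3: L=foxtrot=BASE, R=echo -> take RIGHT -> echo
i=4: BASE=alpha L=charlie R=golf all differ -> CONFLICT
Conflict count: 1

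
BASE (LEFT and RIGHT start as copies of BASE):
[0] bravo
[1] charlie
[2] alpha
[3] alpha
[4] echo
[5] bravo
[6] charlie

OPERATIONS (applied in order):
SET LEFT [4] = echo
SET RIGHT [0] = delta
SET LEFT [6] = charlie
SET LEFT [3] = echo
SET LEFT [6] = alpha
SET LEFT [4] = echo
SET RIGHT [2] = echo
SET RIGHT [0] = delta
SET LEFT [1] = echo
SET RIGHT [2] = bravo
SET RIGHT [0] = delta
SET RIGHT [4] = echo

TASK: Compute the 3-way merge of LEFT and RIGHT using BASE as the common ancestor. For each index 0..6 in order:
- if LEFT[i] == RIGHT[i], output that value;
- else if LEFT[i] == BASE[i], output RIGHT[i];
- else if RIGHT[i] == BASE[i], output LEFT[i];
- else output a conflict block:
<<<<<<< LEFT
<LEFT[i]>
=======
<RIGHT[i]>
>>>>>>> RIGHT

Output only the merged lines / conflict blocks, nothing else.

Answer: delta
echo
bravo
echo
echo
bravo
alpha

Derivation:
Final LEFT:  [bravo, echo, alpha, echo, echo, bravo, alpha]
Final RIGHT: [delta, charlie, bravo, alpha, echo, bravo, charlie]
i=0: L=bravo=BASE, R=delta -> take RIGHT -> delta
i=1: L=echo, R=charlie=BASE -> take LEFT -> echo
i=2: L=alpha=BASE, R=bravo -> take RIGHT -> bravo
i=3: L=echo, R=alpha=BASE -> take LEFT -> echo
i=4: L=echo R=echo -> agree -> echo
i=5: L=bravo R=bravo -> agree -> bravo
i=6: L=alpha, R=charlie=BASE -> take LEFT -> alpha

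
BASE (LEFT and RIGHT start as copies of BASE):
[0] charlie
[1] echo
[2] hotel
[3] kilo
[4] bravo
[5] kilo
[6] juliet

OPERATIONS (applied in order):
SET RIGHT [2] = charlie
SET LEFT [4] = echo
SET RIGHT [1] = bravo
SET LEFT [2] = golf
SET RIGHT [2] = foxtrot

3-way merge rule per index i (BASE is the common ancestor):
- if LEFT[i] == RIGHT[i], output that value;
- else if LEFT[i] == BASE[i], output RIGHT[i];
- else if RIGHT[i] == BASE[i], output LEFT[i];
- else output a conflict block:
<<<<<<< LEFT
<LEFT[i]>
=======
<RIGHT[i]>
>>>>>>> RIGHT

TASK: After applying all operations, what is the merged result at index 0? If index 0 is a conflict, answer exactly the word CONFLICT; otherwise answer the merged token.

Final LEFT:  [charlie, echo, golf, kilo, echo, kilo, juliet]
Final RIGHT: [charlie, bravo, foxtrot, kilo, bravo, kilo, juliet]
i=0: L=charlie R=charlie -> agree -> charlie
i=1: L=echo=BASE, R=bravo -> take RIGHT -> bravo
i=2: BASE=hotel L=golf R=foxtrot all differ -> CONFLICT
i=3: L=kilo R=kilo -> agree -> kilo
i=4: L=echo, R=bravo=BASE -> take LEFT -> echo
i=5: L=kilo R=kilo -> agree -> kilo
i=6: L=juliet R=juliet -> agree -> juliet
Index 0 -> charlie

Answer: charlie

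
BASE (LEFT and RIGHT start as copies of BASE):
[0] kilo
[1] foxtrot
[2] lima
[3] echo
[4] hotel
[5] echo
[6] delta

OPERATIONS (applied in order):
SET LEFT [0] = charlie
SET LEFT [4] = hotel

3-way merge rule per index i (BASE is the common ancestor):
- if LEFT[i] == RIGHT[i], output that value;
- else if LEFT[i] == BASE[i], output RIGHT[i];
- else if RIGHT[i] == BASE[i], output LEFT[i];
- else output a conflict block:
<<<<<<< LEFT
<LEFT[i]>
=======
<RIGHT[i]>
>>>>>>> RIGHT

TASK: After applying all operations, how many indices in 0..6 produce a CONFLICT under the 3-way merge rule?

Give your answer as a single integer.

Answer: 0

Derivation:
Final LEFT:  [charlie, foxtrot, lima, echo, hotel, echo, delta]
Final RIGHT: [kilo, foxtrot, lima, echo, hotel, echo, delta]
i=0: L=charlie, R=kilo=BASE -> take LEFT -> charlie
i=1: L=foxtrot R=foxtrot -> agree -> foxtrot
i=2: L=lima R=lima -> agree -> lima
i=3: L=echo R=echo -> agree -> echo
i=4: L=hotel R=hotel -> agree -> hotel
i=5: L=echo R=echo -> agree -> echo
i=6: L=delta R=delta -> agree -> delta
Conflict count: 0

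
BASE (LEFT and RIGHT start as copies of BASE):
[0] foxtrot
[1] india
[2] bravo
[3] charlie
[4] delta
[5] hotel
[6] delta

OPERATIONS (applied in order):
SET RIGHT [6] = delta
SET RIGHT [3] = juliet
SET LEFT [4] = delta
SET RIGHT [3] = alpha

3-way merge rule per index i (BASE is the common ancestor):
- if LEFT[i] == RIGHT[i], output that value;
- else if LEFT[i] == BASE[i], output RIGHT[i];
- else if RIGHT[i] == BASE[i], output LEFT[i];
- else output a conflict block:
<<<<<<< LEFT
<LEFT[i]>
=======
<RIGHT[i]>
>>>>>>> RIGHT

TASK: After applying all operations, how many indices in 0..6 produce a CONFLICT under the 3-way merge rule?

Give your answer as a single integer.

Final LEFT:  [foxtrot, india, bravo, charlie, delta, hotel, delta]
Final RIGHT: [foxtrot, india, bravo, alpha, delta, hotel, delta]
i=0: L=foxtrot R=foxtrot -> agree -> foxtrot
i=1: L=india R=india -> agree -> india
i=2: L=bravo R=bravo -> agree -> bravo
i=3: L=charlie=BASE, R=alpha -> take RIGHT -> alpha
i=4: L=delta R=delta -> agree -> delta
i=5: L=hotel R=hotel -> agree -> hotel
i=6: L=delta R=delta -> agree -> delta
Conflict count: 0

Answer: 0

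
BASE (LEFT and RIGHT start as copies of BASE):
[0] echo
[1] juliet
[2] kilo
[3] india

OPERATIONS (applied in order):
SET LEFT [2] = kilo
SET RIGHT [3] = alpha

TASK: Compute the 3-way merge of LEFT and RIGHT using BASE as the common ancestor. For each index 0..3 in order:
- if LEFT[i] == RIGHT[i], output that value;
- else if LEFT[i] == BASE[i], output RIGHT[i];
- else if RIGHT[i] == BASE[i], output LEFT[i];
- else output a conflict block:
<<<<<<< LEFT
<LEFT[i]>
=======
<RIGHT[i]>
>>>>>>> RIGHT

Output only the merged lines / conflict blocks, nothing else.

Final LEFT:  [echo, juliet, kilo, india]
Final RIGHT: [echo, juliet, kilo, alpha]
i=0: L=echo R=echo -> agree -> echo
i=1: L=juliet R=juliet -> agree -> juliet
i=2: L=kilo R=kilo -> agree -> kilo
i=3: L=india=BASE, R=alpha -> take RIGHT -> alpha

Answer: echo
juliet
kilo
alpha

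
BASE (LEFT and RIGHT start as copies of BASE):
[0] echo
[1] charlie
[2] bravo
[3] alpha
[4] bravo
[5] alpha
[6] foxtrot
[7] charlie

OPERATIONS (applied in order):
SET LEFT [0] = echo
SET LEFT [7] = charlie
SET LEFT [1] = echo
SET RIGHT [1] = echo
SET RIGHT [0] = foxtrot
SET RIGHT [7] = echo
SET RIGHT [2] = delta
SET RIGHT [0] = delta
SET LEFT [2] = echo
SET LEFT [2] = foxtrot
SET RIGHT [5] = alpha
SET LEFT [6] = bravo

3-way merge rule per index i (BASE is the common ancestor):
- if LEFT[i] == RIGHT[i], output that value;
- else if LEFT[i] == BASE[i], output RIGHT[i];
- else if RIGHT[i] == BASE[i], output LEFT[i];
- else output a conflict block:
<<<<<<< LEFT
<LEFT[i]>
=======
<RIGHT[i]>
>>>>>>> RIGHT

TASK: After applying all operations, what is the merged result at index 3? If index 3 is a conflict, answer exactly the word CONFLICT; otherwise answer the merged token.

Final LEFT:  [echo, echo, foxtrot, alpha, bravo, alpha, bravo, charlie]
Final RIGHT: [delta, echo, delta, alpha, bravo, alpha, foxtrot, echo]
i=0: L=echo=BASE, R=delta -> take RIGHT -> delta
i=1: L=echo R=echo -> agree -> echo
i=2: BASE=bravo L=foxtrot R=delta all differ -> CONFLICT
i=3: L=alpha R=alpha -> agree -> alpha
i=4: L=bravo R=bravo -> agree -> bravo
i=5: L=alpha R=alpha -> agree -> alpha
i=6: L=bravo, R=foxtrot=BASE -> take LEFT -> bravo
i=7: L=charlie=BASE, R=echo -> take RIGHT -> echo
Index 3 -> alpha

Answer: alpha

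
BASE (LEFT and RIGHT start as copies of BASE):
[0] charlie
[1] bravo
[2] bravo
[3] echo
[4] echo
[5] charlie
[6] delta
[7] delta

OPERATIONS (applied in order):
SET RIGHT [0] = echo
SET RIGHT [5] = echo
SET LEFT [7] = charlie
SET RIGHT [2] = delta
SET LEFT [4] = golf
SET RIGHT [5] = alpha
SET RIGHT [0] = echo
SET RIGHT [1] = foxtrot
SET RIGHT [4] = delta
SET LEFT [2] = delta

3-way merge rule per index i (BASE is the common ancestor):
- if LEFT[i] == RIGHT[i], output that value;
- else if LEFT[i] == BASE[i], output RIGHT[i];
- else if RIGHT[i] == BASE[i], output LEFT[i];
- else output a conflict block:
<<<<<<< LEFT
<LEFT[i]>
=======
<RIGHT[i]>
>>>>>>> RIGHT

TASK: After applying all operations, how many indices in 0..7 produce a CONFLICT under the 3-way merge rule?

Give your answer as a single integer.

Final LEFT:  [charlie, bravo, delta, echo, golf, charlie, delta, charlie]
Final RIGHT: [echo, foxtrot, delta, echo, delta, alpha, delta, delta]
i=0: L=charlie=BASE, R=echo -> take RIGHT -> echo
i=1: L=bravo=BASE, R=foxtrot -> take RIGHT -> foxtrot
i=2: L=delta R=delta -> agree -> delta
i=3: L=echo R=echo -> agree -> echo
i=4: BASE=echo L=golf R=delta all differ -> CONFLICT
i=5: L=charlie=BASE, R=alpha -> take RIGHT -> alpha
i=6: L=delta R=delta -> agree -> delta
i=7: L=charlie, R=delta=BASE -> take LEFT -> charlie
Conflict count: 1

Answer: 1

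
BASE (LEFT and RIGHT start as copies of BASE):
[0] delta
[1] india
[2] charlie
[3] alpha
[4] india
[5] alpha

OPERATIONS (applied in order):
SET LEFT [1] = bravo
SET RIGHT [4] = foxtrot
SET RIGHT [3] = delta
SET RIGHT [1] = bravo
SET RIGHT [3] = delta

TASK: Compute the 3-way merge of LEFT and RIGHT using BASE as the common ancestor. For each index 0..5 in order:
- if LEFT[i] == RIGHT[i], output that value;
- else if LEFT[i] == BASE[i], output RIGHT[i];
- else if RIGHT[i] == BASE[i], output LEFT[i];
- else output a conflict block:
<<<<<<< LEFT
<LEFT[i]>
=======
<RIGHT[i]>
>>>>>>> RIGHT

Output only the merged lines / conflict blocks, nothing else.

Answer: delta
bravo
charlie
delta
foxtrot
alpha

Derivation:
Final LEFT:  [delta, bravo, charlie, alpha, india, alpha]
Final RIGHT: [delta, bravo, charlie, delta, foxtrot, alpha]
i=0: L=delta R=delta -> agree -> delta
i=1: L=bravo R=bravo -> agree -> bravo
i=2: L=charlie R=charlie -> agree -> charlie
i=3: L=alpha=BASE, R=delta -> take RIGHT -> delta
i=4: L=india=BASE, R=foxtrot -> take RIGHT -> foxtrot
i=5: L=alpha R=alpha -> agree -> alpha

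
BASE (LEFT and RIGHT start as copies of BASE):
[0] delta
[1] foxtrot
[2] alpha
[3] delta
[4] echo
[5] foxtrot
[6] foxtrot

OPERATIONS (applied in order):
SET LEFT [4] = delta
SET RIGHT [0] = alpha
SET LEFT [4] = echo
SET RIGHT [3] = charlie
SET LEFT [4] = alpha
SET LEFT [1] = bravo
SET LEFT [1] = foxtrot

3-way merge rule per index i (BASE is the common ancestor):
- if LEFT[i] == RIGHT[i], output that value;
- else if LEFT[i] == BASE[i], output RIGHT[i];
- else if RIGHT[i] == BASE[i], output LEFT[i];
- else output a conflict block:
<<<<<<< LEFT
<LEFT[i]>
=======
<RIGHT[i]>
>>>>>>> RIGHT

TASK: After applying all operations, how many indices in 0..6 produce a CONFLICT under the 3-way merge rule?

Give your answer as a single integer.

Final LEFT:  [delta, foxtrot, alpha, delta, alpha, foxtrot, foxtrot]
Final RIGHT: [alpha, foxtrot, alpha, charlie, echo, foxtrot, foxtrot]
i=0: L=delta=BASE, R=alpha -> take RIGHT -> alpha
i=1: L=foxtrot R=foxtrot -> agree -> foxtrot
i=2: L=alpha R=alpha -> agree -> alpha
i=3: L=delta=BASE, R=charlie -> take RIGHT -> charlie
i=4: L=alpha, R=echo=BASE -> take LEFT -> alpha
i=5: L=foxtrot R=foxtrot -> agree -> foxtrot
i=6: L=foxtrot R=foxtrot -> agree -> foxtrot
Conflict count: 0

Answer: 0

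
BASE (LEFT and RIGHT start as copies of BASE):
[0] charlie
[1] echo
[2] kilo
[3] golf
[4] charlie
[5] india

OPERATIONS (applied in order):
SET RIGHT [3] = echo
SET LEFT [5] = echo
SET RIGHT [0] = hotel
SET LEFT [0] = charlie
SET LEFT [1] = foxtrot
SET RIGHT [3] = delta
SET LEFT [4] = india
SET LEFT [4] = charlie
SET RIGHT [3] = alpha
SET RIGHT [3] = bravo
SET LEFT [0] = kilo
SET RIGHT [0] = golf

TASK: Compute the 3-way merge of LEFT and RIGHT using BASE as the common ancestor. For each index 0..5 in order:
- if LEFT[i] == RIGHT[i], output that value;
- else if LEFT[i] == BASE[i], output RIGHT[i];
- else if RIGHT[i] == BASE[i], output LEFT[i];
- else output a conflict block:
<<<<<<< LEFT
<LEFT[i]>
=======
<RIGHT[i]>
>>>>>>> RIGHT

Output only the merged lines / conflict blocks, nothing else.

Answer: <<<<<<< LEFT
kilo
=======
golf
>>>>>>> RIGHT
foxtrot
kilo
bravo
charlie
echo

Derivation:
Final LEFT:  [kilo, foxtrot, kilo, golf, charlie, echo]
Final RIGHT: [golf, echo, kilo, bravo, charlie, india]
i=0: BASE=charlie L=kilo R=golf all differ -> CONFLICT
i=1: L=foxtrot, R=echo=BASE -> take LEFT -> foxtrot
i=2: L=kilo R=kilo -> agree -> kilo
i=3: L=golf=BASE, R=bravo -> take RIGHT -> bravo
i=4: L=charlie R=charlie -> agree -> charlie
i=5: L=echo, R=india=BASE -> take LEFT -> echo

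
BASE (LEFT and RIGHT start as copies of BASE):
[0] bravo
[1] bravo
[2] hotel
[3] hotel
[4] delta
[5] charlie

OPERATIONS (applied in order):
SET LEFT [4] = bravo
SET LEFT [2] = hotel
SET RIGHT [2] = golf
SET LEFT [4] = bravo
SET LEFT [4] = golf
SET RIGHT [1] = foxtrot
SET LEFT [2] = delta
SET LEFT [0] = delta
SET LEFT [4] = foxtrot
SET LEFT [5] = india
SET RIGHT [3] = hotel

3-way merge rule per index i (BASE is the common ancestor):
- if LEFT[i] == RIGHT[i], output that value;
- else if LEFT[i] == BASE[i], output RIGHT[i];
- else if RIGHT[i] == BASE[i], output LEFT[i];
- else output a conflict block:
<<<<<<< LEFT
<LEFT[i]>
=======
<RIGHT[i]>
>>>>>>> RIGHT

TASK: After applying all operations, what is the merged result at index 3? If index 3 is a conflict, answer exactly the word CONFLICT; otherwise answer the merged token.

Answer: hotel

Derivation:
Final LEFT:  [delta, bravo, delta, hotel, foxtrot, india]
Final RIGHT: [bravo, foxtrot, golf, hotel, delta, charlie]
i=0: L=delta, R=bravo=BASE -> take LEFT -> delta
i=1: L=bravo=BASE, R=foxtrot -> take RIGHT -> foxtrot
i=2: BASE=hotel L=delta R=golf all differ -> CONFLICT
i=3: L=hotel R=hotel -> agree -> hotel
i=4: L=foxtrot, R=delta=BASE -> take LEFT -> foxtrot
i=5: L=india, R=charlie=BASE -> take LEFT -> india
Index 3 -> hotel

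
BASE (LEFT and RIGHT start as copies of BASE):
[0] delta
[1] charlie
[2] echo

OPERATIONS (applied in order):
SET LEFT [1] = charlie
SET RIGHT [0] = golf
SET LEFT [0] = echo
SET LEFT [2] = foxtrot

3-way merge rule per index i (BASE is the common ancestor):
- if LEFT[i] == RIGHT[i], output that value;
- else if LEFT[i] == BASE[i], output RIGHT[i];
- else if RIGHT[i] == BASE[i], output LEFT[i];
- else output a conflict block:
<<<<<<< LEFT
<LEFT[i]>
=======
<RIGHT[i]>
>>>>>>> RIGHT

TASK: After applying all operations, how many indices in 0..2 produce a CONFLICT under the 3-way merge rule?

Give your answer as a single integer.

Answer: 1

Derivation:
Final LEFT:  [echo, charlie, foxtrot]
Final RIGHT: [golf, charlie, echo]
i=0: BASE=delta L=echo R=golf all differ -> CONFLICT
i=1: L=charlie R=charlie -> agree -> charlie
i=2: L=foxtrot, R=echo=BASE -> take LEFT -> foxtrot
Conflict count: 1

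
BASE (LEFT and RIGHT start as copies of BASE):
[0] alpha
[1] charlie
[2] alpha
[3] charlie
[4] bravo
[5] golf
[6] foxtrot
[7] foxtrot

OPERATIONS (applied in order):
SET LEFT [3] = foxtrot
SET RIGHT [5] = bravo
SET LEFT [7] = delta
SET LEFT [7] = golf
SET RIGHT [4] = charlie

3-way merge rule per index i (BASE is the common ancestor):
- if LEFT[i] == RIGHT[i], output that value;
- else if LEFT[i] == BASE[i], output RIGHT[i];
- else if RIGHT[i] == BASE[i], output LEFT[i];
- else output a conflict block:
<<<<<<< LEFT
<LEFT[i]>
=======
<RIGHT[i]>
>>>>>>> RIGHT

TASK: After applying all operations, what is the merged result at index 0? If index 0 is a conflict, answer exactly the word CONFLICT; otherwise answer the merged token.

Final LEFT:  [alpha, charlie, alpha, foxtrot, bravo, golf, foxtrot, golf]
Final RIGHT: [alpha, charlie, alpha, charlie, charlie, bravo, foxtrot, foxtrot]
i=0: L=alpha R=alpha -> agree -> alpha
i=1: L=charlie R=charlie -> agree -> charlie
i=2: L=alpha R=alpha -> agree -> alpha
i=3: L=foxtrot, R=charlie=BASE -> take LEFT -> foxtrot
i=4: L=bravo=BASE, R=charlie -> take RIGHT -> charlie
i=5: L=golf=BASE, R=bravo -> take RIGHT -> bravo
i=6: L=foxtrot R=foxtrot -> agree -> foxtrot
i=7: L=golf, R=foxtrot=BASE -> take LEFT -> golf
Index 0 -> alpha

Answer: alpha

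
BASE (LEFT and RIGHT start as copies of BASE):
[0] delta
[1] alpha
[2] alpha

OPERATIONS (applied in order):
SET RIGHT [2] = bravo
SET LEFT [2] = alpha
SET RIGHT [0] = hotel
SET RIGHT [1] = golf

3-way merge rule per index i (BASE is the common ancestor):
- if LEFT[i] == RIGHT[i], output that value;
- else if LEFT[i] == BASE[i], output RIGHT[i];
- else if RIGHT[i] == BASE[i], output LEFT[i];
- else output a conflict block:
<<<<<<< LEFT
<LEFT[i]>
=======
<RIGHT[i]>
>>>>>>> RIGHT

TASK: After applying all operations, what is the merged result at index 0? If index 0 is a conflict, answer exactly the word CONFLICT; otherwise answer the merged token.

Final LEFT:  [delta, alpha, alpha]
Final RIGHT: [hotel, golf, bravo]
i=0: L=delta=BASE, R=hotel -> take RIGHT -> hotel
i=1: L=alpha=BASE, R=golf -> take RIGHT -> golf
i=2: L=alpha=BASE, R=bravo -> take RIGHT -> bravo
Index 0 -> hotel

Answer: hotel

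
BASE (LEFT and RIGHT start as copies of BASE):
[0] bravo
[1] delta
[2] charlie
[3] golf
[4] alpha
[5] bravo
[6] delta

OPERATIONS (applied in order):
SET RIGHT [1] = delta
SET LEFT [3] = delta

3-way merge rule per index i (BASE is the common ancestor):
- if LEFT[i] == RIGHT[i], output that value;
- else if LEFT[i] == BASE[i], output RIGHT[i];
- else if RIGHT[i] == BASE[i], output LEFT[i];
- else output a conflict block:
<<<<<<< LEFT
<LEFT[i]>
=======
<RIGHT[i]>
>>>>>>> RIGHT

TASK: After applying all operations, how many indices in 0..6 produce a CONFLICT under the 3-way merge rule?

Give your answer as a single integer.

Final LEFT:  [bravo, delta, charlie, delta, alpha, bravo, delta]
Final RIGHT: [bravo, delta, charlie, golf, alpha, bravo, delta]
i=0: L=bravo R=bravo -> agree -> bravo
i=1: L=delta R=delta -> agree -> delta
i=2: L=charlie R=charlie -> agree -> charlie
i=3: L=delta, R=golf=BASE -> take LEFT -> delta
i=4: L=alpha R=alpha -> agree -> alpha
i=5: L=bravo R=bravo -> agree -> bravo
i=6: L=delta R=delta -> agree -> delta
Conflict count: 0

Answer: 0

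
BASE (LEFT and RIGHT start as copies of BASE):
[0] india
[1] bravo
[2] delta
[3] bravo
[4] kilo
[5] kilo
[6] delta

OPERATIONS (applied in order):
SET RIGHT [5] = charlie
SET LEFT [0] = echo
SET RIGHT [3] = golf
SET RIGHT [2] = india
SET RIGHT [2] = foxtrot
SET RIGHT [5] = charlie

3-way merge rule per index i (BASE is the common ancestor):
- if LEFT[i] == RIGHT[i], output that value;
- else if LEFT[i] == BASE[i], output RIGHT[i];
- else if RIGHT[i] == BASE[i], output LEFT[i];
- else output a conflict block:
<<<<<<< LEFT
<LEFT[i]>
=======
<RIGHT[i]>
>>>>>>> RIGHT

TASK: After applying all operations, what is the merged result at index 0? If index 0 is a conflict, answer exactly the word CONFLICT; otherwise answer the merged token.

Final LEFT:  [echo, bravo, delta, bravo, kilo, kilo, delta]
Final RIGHT: [india, bravo, foxtrot, golf, kilo, charlie, delta]
i=0: L=echo, R=india=BASE -> take LEFT -> echo
i=1: L=bravo R=bravo -> agree -> bravo
i=2: L=delta=BASE, R=foxtrot -> take RIGHT -> foxtrot
i=3: L=bravo=BASE, R=golf -> take RIGHT -> golf
i=4: L=kilo R=kilo -> agree -> kilo
i=5: L=kilo=BASE, R=charlie -> take RIGHT -> charlie
i=6: L=delta R=delta -> agree -> delta
Index 0 -> echo

Answer: echo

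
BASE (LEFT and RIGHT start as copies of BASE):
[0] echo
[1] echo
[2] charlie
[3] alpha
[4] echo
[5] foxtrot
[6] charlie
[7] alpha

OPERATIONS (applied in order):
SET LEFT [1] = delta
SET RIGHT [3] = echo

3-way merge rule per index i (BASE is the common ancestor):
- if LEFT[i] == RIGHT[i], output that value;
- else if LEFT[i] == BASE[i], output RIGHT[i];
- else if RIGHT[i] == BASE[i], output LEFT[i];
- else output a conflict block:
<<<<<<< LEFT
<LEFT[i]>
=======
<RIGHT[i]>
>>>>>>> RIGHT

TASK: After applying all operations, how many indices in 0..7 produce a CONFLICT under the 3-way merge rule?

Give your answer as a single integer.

Answer: 0

Derivation:
Final LEFT:  [echo, delta, charlie, alpha, echo, foxtrot, charlie, alpha]
Final RIGHT: [echo, echo, charlie, echo, echo, foxtrot, charlie, alpha]
i=0: L=echo R=echo -> agree -> echo
i=1: L=delta, R=echo=BASE -> take LEFT -> delta
i=2: L=charlie R=charlie -> agree -> charlie
i=3: L=alpha=BASE, R=echo -> take RIGHT -> echo
i=4: L=echo R=echo -> agree -> echo
i=5: L=foxtrot R=foxtrot -> agree -> foxtrot
i=6: L=charlie R=charlie -> agree -> charlie
i=7: L=alpha R=alpha -> agree -> alpha
Conflict count: 0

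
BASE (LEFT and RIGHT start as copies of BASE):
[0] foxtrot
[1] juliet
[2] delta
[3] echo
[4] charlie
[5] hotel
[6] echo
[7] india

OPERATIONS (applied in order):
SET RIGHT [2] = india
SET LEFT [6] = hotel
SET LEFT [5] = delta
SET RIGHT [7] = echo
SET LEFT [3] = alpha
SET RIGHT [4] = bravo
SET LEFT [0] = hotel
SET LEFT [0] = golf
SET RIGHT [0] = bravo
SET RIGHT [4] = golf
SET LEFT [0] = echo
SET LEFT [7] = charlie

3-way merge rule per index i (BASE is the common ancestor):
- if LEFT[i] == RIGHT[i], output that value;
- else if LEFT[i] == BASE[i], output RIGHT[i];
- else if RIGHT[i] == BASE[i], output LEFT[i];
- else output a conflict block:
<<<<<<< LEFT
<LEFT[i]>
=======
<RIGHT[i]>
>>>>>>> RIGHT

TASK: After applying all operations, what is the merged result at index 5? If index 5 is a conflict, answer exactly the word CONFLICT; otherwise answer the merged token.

Answer: delta

Derivation:
Final LEFT:  [echo, juliet, delta, alpha, charlie, delta, hotel, charlie]
Final RIGHT: [bravo, juliet, india, echo, golf, hotel, echo, echo]
i=0: BASE=foxtrot L=echo R=bravo all differ -> CONFLICT
i=1: L=juliet R=juliet -> agree -> juliet
i=2: L=delta=BASE, R=india -> take RIGHT -> india
i=3: L=alpha, R=echo=BASE -> take LEFT -> alpha
i=4: L=charlie=BASE, R=golf -> take RIGHT -> golf
i=5: L=delta, R=hotel=BASE -> take LEFT -> delta
i=6: L=hotel, R=echo=BASE -> take LEFT -> hotel
i=7: BASE=india L=charlie R=echo all differ -> CONFLICT
Index 5 -> delta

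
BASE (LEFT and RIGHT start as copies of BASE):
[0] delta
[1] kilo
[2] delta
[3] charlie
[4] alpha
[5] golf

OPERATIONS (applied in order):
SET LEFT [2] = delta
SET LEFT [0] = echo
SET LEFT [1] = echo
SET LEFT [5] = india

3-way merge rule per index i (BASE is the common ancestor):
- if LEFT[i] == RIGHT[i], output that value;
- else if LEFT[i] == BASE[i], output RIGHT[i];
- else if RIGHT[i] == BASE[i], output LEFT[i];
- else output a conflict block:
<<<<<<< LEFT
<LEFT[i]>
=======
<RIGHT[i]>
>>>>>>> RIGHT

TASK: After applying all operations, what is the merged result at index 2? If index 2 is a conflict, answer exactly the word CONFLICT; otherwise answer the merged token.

Final LEFT:  [echo, echo, delta, charlie, alpha, india]
Final RIGHT: [delta, kilo, delta, charlie, alpha, golf]
i=0: L=echo, R=delta=BASE -> take LEFT -> echo
i=1: L=echo, R=kilo=BASE -> take LEFT -> echo
i=2: L=delta R=delta -> agree -> delta
i=3: L=charlie R=charlie -> agree -> charlie
i=4: L=alpha R=alpha -> agree -> alpha
i=5: L=india, R=golf=BASE -> take LEFT -> india
Index 2 -> delta

Answer: delta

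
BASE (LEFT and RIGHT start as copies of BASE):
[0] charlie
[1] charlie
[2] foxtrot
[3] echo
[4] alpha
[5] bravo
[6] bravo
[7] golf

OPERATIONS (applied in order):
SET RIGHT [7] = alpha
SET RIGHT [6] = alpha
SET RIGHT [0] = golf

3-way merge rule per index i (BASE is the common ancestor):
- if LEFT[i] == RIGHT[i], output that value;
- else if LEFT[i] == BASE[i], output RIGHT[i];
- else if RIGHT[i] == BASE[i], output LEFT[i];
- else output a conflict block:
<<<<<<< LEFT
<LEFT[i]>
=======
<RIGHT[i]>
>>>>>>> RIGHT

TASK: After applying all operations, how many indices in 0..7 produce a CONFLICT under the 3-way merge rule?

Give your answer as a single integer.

Answer: 0

Derivation:
Final LEFT:  [charlie, charlie, foxtrot, echo, alpha, bravo, bravo, golf]
Final RIGHT: [golf, charlie, foxtrot, echo, alpha, bravo, alpha, alpha]
i=0: L=charlie=BASE, R=golf -> take RIGHT -> golf
i=1: L=charlie R=charlie -> agree -> charlie
i=2: L=foxtrot R=foxtrot -> agree -> foxtrot
i=3: L=echo R=echo -> agree -> echo
i=4: L=alpha R=alpha -> agree -> alpha
i=5: L=bravo R=bravo -> agree -> bravo
i=6: L=bravo=BASE, R=alpha -> take RIGHT -> alpha
i=7: L=golf=BASE, R=alpha -> take RIGHT -> alpha
Conflict count: 0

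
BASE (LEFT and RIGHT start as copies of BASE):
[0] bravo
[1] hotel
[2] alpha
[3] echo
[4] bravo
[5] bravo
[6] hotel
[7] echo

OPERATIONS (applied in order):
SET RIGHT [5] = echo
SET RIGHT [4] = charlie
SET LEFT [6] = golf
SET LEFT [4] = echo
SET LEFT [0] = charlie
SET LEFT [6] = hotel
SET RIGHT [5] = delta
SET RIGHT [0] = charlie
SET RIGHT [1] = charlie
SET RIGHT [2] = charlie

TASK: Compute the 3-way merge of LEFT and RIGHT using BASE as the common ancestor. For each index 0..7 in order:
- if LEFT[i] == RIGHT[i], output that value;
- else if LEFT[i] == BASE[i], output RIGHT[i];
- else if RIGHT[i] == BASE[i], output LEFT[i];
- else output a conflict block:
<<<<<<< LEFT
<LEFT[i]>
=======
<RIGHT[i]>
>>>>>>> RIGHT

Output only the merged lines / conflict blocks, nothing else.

Answer: charlie
charlie
charlie
echo
<<<<<<< LEFT
echo
=======
charlie
>>>>>>> RIGHT
delta
hotel
echo

Derivation:
Final LEFT:  [charlie, hotel, alpha, echo, echo, bravo, hotel, echo]
Final RIGHT: [charlie, charlie, charlie, echo, charlie, delta, hotel, echo]
i=0: L=charlie R=charlie -> agree -> charlie
i=1: L=hotel=BASE, R=charlie -> take RIGHT -> charlie
i=2: L=alpha=BASE, R=charlie -> take RIGHT -> charlie
i=3: L=echo R=echo -> agree -> echo
i=4: BASE=bravo L=echo R=charlie all differ -> CONFLICT
i=5: L=bravo=BASE, R=delta -> take RIGHT -> delta
i=6: L=hotel R=hotel -> agree -> hotel
i=7: L=echo R=echo -> agree -> echo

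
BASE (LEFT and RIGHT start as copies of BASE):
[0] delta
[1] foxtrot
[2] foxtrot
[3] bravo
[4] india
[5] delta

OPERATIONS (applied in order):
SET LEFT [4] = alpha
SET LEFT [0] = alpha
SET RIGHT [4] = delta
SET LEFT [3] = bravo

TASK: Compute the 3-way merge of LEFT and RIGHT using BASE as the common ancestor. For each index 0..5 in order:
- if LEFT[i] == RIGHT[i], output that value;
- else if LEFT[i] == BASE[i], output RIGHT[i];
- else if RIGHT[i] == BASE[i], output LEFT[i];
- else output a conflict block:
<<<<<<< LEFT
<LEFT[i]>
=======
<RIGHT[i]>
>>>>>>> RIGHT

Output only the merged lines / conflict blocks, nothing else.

Answer: alpha
foxtrot
foxtrot
bravo
<<<<<<< LEFT
alpha
=======
delta
>>>>>>> RIGHT
delta

Derivation:
Final LEFT:  [alpha, foxtrot, foxtrot, bravo, alpha, delta]
Final RIGHT: [delta, foxtrot, foxtrot, bravo, delta, delta]
i=0: L=alpha, R=delta=BASE -> take LEFT -> alpha
i=1: L=foxtrot R=foxtrot -> agree -> foxtrot
i=2: L=foxtrot R=foxtrot -> agree -> foxtrot
i=3: L=bravo R=bravo -> agree -> bravo
i=4: BASE=india L=alpha R=delta all differ -> CONFLICT
i=5: L=delta R=delta -> agree -> delta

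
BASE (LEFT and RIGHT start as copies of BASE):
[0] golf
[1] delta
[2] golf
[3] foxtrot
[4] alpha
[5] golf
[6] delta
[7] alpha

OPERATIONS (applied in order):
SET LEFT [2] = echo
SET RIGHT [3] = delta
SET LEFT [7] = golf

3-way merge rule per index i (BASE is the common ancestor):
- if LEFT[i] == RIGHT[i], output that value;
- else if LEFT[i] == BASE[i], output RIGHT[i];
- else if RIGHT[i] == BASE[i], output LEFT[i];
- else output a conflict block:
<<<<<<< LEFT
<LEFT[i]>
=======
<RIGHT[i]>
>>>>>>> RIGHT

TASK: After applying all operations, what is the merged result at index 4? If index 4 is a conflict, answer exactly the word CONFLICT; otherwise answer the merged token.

Answer: alpha

Derivation:
Final LEFT:  [golf, delta, echo, foxtrot, alpha, golf, delta, golf]
Final RIGHT: [golf, delta, golf, delta, alpha, golf, delta, alpha]
i=0: L=golf R=golf -> agree -> golf
i=1: L=delta R=delta -> agree -> delta
i=2: L=echo, R=golf=BASE -> take LEFT -> echo
i=3: L=foxtrot=BASE, R=delta -> take RIGHT -> delta
i=4: L=alpha R=alpha -> agree -> alpha
i=5: L=golf R=golf -> agree -> golf
i=6: L=delta R=delta -> agree -> delta
i=7: L=golf, R=alpha=BASE -> take LEFT -> golf
Index 4 -> alpha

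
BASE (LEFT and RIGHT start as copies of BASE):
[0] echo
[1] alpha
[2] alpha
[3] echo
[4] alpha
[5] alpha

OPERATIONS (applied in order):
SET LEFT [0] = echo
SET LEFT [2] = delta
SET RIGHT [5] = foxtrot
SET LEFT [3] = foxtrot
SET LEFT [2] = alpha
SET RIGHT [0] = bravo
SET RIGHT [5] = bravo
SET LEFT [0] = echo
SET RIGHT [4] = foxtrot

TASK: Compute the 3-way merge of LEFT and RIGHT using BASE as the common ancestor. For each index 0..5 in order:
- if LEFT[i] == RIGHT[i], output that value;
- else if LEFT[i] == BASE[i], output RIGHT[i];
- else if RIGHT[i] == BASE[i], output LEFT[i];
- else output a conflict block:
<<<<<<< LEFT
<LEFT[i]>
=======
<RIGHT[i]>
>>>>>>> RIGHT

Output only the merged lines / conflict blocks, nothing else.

Final LEFT:  [echo, alpha, alpha, foxtrot, alpha, alpha]
Final RIGHT: [bravo, alpha, alpha, echo, foxtrot, bravo]
i=0: L=echo=BASE, R=bravo -> take RIGHT -> bravo
i=1: L=alpha R=alpha -> agree -> alpha
i=2: L=alpha R=alpha -> agree -> alpha
i=3: L=foxtrot, R=echo=BASE -> take LEFT -> foxtrot
i=4: L=alpha=BASE, R=foxtrot -> take RIGHT -> foxtrot
i=5: L=alpha=BASE, R=bravo -> take RIGHT -> bravo

Answer: bravo
alpha
alpha
foxtrot
foxtrot
bravo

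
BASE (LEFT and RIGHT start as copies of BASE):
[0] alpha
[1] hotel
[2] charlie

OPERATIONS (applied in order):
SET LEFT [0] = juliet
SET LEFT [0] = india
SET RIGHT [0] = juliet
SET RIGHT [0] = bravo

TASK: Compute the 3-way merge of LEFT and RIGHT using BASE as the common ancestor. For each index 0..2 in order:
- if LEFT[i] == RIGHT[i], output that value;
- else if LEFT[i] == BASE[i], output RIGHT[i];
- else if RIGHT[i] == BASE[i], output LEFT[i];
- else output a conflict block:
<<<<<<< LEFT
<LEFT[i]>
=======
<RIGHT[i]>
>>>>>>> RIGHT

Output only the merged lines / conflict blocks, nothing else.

Answer: <<<<<<< LEFT
india
=======
bravo
>>>>>>> RIGHT
hotel
charlie

Derivation:
Final LEFT:  [india, hotel, charlie]
Final RIGHT: [bravo, hotel, charlie]
i=0: BASE=alpha L=india R=bravo all differ -> CONFLICT
i=1: L=hotel R=hotel -> agree -> hotel
i=2: L=charlie R=charlie -> agree -> charlie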